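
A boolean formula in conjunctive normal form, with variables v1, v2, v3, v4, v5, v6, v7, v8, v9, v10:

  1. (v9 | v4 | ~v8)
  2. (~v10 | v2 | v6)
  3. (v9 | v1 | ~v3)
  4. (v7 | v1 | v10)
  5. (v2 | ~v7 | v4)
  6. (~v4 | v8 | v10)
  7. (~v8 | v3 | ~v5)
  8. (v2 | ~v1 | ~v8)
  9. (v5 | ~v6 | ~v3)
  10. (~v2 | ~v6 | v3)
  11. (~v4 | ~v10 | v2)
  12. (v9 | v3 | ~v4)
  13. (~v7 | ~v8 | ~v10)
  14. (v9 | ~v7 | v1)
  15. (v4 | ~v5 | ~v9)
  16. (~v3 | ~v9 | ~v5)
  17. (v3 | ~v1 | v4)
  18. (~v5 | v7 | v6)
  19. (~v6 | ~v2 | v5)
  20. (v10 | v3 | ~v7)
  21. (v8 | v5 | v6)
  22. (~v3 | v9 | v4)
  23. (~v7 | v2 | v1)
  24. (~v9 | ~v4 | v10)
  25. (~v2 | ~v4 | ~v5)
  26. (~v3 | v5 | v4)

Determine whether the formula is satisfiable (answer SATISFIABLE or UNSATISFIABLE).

Try v1 = False.
The remaining clauses are satisfied by v2 = False, v3 = False, v4 = False, v5 = True, v6 = True, v7 = False, v8 = False, v9 = False, v10 = True.
Every clause has at least one true literal under this assignment.
So v1=False, v2=False, v3=False, v4=False, v5=True, v6=True, v7=False, v8=False, v9=False, v10=True is a satisfying assignment.

SATISFIABLE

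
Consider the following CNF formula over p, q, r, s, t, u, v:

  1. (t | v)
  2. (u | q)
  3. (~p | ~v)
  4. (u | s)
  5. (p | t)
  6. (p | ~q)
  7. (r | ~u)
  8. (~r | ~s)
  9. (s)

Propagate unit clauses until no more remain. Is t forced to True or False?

True

Unit clause (s) sets s = True.
(~r | ~s) with s = True leaves only ~r, so r = False.
From (~u | r) and r = False: u = False.
(u | q) with u = False leaves only q, so q = True.
(~q | p) with q = True leaves only p, so p = True.
(~p | ~v): since p = True, the clause reduces to (~v). v = False.
(t | v) with v = False leaves only t, so t = True.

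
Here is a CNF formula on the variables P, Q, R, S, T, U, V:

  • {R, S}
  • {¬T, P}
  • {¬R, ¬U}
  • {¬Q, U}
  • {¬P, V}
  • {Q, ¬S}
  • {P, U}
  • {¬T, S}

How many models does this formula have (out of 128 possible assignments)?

5

The models are:
  P=0 Q=1 R=0 S=1 T=0 U=1 V=0
  P=0 Q=1 R=0 S=1 T=0 U=1 V=1
  P=1 Q=0 R=1 S=0 T=0 U=0 V=1
  P=1 Q=1 R=0 S=1 T=0 U=1 V=1
  P=1 Q=1 R=0 S=1 T=1 U=1 V=1
That's 5 in total.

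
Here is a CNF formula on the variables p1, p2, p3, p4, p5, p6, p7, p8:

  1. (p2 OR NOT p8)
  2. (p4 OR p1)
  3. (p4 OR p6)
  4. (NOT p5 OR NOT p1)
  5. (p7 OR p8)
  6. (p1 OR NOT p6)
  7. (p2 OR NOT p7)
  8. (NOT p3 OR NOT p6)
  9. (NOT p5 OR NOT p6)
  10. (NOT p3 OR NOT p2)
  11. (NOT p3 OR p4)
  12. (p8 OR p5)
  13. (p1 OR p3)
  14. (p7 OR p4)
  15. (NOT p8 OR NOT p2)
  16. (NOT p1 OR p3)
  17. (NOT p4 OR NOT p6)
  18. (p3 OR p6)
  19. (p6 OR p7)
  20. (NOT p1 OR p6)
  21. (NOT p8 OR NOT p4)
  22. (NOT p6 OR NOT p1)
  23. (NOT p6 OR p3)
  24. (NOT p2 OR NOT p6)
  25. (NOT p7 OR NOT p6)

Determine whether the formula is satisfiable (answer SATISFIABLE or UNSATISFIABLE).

p6 = True:
  propagation gives p1=True; an empty clause results — contradiction.
p6 = False:
  propagation gives p4=True, p3=True, p2=False, p8=False; an empty clause results — contradiction.
Every branch closes, so no satisfying assignment exists.

UNSATISFIABLE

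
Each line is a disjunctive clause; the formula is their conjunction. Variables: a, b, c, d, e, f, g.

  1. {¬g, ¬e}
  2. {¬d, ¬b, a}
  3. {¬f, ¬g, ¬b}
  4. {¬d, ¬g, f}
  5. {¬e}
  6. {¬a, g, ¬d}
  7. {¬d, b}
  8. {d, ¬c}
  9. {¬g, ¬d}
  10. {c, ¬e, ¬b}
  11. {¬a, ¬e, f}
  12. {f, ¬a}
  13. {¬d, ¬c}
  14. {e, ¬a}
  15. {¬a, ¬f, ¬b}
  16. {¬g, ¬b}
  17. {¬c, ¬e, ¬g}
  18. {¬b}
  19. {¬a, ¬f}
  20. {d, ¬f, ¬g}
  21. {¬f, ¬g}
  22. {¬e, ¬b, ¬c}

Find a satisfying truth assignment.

a=F  b=F  c=F  d=F  e=F  f=T  g=F

Check each clause:
  1. {¬e, ¬g} — ¬g is true.
  2. {a, ¬d, ¬b} — ¬d is true.
  3. {¬g, ¬f, ¬b} — ¬g is true.
  4. {¬g, ¬d, f} — ¬g is true.
  5. {¬e} — ¬e is true.
  6. {g, ¬a, ¬d} — ¬d is true.
  7. {b, ¬d} — ¬d is true.
  8. {¬c, d} — ¬c is true.
  9. {¬d, ¬g} — ¬g is true.
  10. {¬e, c, ¬b} — ¬b is true.
  11. {¬e, f, ¬a} — ¬e is true.
  12. {¬a, f} — f is true.
  13. {¬d, ¬c} — ¬d is true.
  14. {e, ¬a} — ¬a is true.
  15. {¬f, ¬b, ¬a} — ¬a is true.
  16. {¬b, ¬g} — ¬g is true.
  17. {¬c, ¬e, ¬g} — ¬g is true.
  18. {¬b} — ¬b is true.
  19. {¬f, ¬a} — ¬a is true.
  20. {¬f, d, ¬g} — ¬g is true.
  21. {¬g, ¬f} — ¬g is true.
  22. {¬b, ¬e, ¬c} — ¬e is true.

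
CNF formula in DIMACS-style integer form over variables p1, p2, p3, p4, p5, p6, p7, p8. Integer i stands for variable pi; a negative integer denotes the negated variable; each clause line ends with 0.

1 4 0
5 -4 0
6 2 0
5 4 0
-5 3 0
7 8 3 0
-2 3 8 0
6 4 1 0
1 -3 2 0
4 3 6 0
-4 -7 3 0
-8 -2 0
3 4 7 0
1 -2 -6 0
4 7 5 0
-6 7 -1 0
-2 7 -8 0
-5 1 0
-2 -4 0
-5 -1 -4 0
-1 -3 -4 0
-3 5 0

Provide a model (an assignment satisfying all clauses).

p1 = T, p2 = T, p3 = T, p4 = F, p5 = T, p6 = T, p7 = T, p8 = F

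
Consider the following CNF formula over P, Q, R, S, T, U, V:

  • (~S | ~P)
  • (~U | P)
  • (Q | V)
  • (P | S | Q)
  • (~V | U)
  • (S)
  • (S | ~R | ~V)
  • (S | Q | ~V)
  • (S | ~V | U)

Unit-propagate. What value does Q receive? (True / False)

True

(S) is a unit clause: S = True.
From (~S | ~P) and S = True: P = False.
In (~U | P), P is now false; ~U must hold, so U = False.
(~V | U) with U = False leaves only ~V, so V = False.
(Q | V): since V = False, the clause reduces to (Q). Q = True.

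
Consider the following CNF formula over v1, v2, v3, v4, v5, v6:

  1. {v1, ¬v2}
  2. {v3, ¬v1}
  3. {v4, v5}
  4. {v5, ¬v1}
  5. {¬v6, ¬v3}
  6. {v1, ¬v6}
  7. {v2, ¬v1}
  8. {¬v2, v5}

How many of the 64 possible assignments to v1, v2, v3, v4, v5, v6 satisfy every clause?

8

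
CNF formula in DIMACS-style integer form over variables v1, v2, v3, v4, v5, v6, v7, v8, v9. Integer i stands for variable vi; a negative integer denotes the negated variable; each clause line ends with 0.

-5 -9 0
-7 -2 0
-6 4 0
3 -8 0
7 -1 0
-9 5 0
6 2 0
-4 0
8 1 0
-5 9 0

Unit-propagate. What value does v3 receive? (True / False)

Unit clause (!v4) sets v4 = False.
From (!v6 || v4) and v4 = False: v6 = False.
In (v6 || v2), v6 is now false; v2 must hold, so v2 = True.
(!v2 || !v7): since v2 = True, the clause reduces to (!v7). v7 = False.
(!v1 || v7) with v7 = False leaves only !v1, so v1 = False.
(v1 || v8): since v1 = False, the clause reduces to (v8). v8 = True.
(v3 || !v8) with v8 = True leaves only v3, so v3 = True.

True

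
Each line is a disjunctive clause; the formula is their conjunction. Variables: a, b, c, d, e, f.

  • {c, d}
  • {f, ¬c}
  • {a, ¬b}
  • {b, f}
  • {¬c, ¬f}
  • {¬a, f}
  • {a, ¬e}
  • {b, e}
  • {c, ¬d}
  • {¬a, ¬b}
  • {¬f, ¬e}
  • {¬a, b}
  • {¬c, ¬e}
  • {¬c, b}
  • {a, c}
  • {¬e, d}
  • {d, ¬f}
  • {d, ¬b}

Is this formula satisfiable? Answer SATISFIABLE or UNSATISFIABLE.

b = True:
  propagation gives a=True; an empty clause results — contradiction.
b = False:
  propagation gives f=True, c=False, d=True; an empty clause results — contradiction.
Every branch closes, so no satisfying assignment exists.

UNSATISFIABLE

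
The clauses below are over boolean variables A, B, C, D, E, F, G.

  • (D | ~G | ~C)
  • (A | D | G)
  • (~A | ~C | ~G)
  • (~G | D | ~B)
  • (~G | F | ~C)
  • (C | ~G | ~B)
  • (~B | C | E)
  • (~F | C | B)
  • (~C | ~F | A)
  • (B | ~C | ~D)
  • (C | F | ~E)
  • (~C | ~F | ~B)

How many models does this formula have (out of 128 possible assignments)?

Case analysis on C and B:
  C=T, B=T: E free; 3 ways for (A,D,F,G) × 2^1 = 6.
  C=T, B=F: remaining (A,D,E,F,G) ∈ {(T,F,F,F,F); (T,F,F,T,F); (T,F,T,F,F); (T,F,T,T,F)} — 4.
  C=F, B=T: remaining (A,D,E,F,G) ∈ {(F,T,T,T,F); (T,F,T,T,F); (T,T,T,T,F)} — 3.
  C=F, B=F: 7 of the 32 assignments to (A,D,E,F,G) work.
Total: 6 + 4 + 3 + 7 = 20.

20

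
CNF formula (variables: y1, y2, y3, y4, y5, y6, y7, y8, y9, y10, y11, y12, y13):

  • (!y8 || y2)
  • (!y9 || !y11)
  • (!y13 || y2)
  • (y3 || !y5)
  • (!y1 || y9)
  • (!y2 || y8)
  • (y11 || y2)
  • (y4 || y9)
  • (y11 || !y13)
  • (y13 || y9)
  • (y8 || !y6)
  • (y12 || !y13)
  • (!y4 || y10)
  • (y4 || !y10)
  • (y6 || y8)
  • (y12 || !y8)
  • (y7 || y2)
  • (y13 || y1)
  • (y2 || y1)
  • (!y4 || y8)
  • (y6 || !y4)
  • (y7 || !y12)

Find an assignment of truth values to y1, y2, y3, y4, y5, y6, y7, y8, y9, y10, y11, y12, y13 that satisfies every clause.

y1=T, y2=T, y3=T, y4=F, y5=T, y6=F, y7=T, y8=T, y9=T, y10=F, y11=F, y12=T, y13=F

Pure literal: y3 appears only positively; assign y3 = True.
Pure literal: y7 appears only positively; assign y7 = True.
Set y1 = True and propagate.
  then y9 is forced to True.
  then y11 is forced to False.
  then y2 is forced to True.
  then y8 is forced to True.
  then y13 is forced to False.
  then y12 is forced to True.
Branch on y4: take y4 = False.
  then y10 is forced to False.
y5, y6 are now unconstrained; take y5 = True, y6 = False.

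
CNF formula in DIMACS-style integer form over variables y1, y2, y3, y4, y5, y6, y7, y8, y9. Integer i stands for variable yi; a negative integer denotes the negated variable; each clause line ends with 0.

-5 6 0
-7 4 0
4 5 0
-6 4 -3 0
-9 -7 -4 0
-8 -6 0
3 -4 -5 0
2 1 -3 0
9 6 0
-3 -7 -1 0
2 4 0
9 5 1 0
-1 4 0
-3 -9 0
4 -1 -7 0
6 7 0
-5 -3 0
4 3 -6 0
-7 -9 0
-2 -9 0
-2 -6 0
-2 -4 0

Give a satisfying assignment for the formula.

y1=F, y2=F, y3=F, y4=T, y5=F, y6=T, y7=F, y8=F, y9=T

y8 occurs only negated in the remaining clauses — set y8 = False.
Try y1 = False.
Branch on y2: take y2 = False.
  then y3 is forced to False.
  then y4 is forced to True.
  then y5 is forced to False.
  then y9 is forced to True.
  then y7 is forced to False.
  then y6 is forced to True.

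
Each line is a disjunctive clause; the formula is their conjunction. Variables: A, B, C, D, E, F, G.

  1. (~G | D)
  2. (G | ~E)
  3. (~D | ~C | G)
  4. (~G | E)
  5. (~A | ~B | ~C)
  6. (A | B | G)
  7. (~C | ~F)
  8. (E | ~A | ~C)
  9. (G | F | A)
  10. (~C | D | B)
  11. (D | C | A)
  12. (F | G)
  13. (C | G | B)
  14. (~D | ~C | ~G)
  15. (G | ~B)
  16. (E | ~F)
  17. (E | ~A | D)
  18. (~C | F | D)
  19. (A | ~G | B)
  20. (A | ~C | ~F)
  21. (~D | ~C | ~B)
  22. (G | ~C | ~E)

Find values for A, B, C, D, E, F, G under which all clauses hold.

A=F, B=T, C=F, D=T, E=T, F=F, G=T

Branch on A: take A = False.
Branch on B: take B = True.
  then G is forced to True.
  then D is forced to True.
  then E is forced to True.
  then C is forced to False.
F is now unconstrained; take F = False.
Every clause has at least one true literal under this assignment.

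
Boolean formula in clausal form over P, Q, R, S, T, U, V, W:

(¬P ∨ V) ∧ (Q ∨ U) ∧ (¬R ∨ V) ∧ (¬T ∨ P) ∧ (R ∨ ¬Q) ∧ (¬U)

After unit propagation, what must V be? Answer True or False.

(¬U) stands alone — U = False.
(Q ∨ U): since U = False, the clause reduces to (Q). Q = True.
In (¬Q ∨ R), ¬Q is now false; R must hold, so R = True.
(¬R ∨ V) with R = True leaves only V, so V = True.

True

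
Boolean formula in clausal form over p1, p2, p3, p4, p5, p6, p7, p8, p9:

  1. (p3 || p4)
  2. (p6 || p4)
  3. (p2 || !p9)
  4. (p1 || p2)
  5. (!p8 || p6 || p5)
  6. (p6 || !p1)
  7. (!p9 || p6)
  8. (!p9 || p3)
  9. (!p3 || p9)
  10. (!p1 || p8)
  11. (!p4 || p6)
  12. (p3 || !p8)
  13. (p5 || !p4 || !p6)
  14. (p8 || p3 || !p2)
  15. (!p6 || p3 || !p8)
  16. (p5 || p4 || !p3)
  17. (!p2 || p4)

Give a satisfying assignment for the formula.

p1=False, p2=True, p3=True, p4=True, p5=True, p6=True, p7=False, p8=True, p9=True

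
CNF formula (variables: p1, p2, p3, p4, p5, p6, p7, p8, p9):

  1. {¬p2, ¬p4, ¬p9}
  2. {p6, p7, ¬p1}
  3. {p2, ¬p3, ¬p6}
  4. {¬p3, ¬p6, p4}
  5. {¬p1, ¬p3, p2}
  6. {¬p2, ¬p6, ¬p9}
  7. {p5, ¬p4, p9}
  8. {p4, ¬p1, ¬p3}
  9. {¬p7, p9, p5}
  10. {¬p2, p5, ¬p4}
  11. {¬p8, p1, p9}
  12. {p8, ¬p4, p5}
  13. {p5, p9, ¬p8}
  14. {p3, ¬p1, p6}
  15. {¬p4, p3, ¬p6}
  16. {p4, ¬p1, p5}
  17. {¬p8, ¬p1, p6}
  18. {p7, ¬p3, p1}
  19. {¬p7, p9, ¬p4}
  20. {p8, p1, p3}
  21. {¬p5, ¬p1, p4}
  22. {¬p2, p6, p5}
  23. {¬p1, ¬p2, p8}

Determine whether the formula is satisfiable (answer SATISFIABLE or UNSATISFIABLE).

Branch on p1: take p1 = False.
The remaining clauses are satisfied by p2 = False, p3 = False, p4 = True, p5 = False, p6 = False, p7 = False, p8 = True, p9 = True.
Every clause has at least one true literal under this assignment.
So p1 = 0  p2 = 0  p3 = 0  p4 = 1  p5 = 0  p6 = 0  p7 = 0  p8 = 1  p9 = 1 is a satisfying assignment.

SATISFIABLE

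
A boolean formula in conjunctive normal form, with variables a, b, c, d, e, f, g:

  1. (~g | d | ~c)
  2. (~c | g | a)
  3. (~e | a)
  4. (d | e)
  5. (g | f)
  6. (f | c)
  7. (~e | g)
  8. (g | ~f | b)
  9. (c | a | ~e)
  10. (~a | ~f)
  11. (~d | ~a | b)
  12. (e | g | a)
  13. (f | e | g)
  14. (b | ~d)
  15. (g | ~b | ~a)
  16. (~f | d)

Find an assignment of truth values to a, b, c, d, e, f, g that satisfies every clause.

a=T, b=T, c=T, d=T, e=T, f=F, g=T

Branch on a: take a = True.
  then f is forced to False.
  then g is forced to True.
  then c is forced to True.
  then d is forced to True.
  then b is forced to True.
e is now unconstrained; take e = True.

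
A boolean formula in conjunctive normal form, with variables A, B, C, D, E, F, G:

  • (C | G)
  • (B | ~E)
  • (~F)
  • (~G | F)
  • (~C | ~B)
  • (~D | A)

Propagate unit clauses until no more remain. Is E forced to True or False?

(~F) stands alone — F = False.
(F | ~G): since F = False, the clause reduces to (~G). G = False.
(G | C): since G = False, the clause reduces to (C). C = True.
In (~B | ~C), ~C is now false; ~B must hold, so B = False.
In (~E | B), B is now false; ~E must hold, so E = False.

False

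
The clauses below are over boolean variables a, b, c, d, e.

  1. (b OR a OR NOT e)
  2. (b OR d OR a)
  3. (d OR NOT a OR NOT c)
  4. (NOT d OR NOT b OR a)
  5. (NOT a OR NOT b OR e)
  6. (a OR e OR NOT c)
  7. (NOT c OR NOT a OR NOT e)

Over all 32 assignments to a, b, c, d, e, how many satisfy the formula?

11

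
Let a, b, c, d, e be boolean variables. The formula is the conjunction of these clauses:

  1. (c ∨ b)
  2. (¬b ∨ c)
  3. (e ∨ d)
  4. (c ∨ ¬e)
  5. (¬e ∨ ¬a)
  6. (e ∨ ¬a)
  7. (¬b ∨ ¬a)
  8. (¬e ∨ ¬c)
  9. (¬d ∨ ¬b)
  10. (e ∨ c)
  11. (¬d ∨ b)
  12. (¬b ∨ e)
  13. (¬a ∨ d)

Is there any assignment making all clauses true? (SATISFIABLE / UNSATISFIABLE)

e = True:
  propagation gives c=True; an empty clause results — contradiction.
e = False:
  propagation gives d=True, a=False, b=False; an empty clause results — contradiction.
Every branch closes, so no satisfying assignment exists.

UNSATISFIABLE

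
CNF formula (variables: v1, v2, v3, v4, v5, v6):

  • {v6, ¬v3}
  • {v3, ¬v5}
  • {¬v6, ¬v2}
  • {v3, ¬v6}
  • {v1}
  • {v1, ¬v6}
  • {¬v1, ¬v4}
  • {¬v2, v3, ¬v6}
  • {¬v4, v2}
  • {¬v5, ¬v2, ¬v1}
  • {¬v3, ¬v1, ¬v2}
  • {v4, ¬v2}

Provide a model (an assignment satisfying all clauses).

Unit propagation: (v1) forces v1 = True.
The clause (¬v4) is unit: v4 must be False.
The clause (¬v2) is unit: v2 must be False.
v5 occurs only negated in the remaining clauses — set v5 = False.
Set v3 = False and propagate.
  then v6 is forced to False.
Every clause has at least one true literal under this assignment.
Check each clause:
  1. {v6, ¬v3} — ¬v3 is true.
  2. {¬v5, v3} — ¬v5 is true.
  3. {¬v6, ¬v2} — ¬v6 is true.
  4. {¬v6, v3} — ¬v6 is true.
  5. {v1} — v1 is true.
  6. {¬v6, v1} — v1 is true.
  7. {¬v1, ¬v4} — ¬v4 is true.
  8. {v3, ¬v6, ¬v2} — ¬v6 is true.
  9. {v2, ¬v4} — ¬v4 is true.
  10. {¬v1, ¬v2, ¬v5} — ¬v5 is true.
  11. {¬v1, ¬v3, ¬v2} — ¬v3 is true.
  12. {v4, ¬v2} — ¬v2 is true.

v1=T, v2=F, v3=F, v4=F, v5=F, v6=F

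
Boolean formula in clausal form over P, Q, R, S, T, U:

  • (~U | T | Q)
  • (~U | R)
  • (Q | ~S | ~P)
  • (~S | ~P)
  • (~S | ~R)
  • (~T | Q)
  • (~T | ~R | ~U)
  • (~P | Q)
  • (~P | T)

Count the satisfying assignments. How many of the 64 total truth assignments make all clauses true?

12

Split on P, then Q.
  P=1, Q=1: remaining (R,S,T,U) ∈ {(0,0,1,0); (1,0,1,0)} — 2.
  P=1, Q=0: a clause becomes empty — 0.
  P=0, Q=1: 7 of the 16 assignments to (R,S,T,U) work.
  P=0, Q=0: remaining (R,S,T,U) ∈ {(0,0,0,0); (0,1,0,0); (1,0,0,0)} — 3.
Total: 2 + 0 + 7 + 3 = 12.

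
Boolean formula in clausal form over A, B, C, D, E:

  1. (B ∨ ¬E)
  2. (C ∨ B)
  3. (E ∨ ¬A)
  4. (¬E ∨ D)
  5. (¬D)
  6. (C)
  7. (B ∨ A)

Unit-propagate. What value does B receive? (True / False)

(¬D) stands alone — D = False.
From (D ∨ ¬E) and D = False: E = False.
From (E ∨ ¬A) and E = False: A = False.
(C) stands alone — C = True.
(B ∨ A): since A = False, the clause reduces to (B). B = True.

True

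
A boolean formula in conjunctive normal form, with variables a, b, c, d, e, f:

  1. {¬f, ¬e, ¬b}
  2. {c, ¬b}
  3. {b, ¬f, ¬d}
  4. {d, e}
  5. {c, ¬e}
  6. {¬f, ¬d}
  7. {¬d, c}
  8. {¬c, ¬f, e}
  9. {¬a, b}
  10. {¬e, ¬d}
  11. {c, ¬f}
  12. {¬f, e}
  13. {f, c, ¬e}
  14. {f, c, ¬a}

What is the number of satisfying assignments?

7

Satisfying assignments:
  a=F b=F c=T d=F e=T f=F
  a=F b=F c=T d=F e=T f=T
  a=F b=F c=T d=T e=F f=F
  a=F b=T c=T d=F e=T f=F
  a=F b=T c=T d=T e=F f=F
  a=T b=T c=T d=F e=T f=F
  a=T b=T c=T d=T e=F f=F
Count: 7.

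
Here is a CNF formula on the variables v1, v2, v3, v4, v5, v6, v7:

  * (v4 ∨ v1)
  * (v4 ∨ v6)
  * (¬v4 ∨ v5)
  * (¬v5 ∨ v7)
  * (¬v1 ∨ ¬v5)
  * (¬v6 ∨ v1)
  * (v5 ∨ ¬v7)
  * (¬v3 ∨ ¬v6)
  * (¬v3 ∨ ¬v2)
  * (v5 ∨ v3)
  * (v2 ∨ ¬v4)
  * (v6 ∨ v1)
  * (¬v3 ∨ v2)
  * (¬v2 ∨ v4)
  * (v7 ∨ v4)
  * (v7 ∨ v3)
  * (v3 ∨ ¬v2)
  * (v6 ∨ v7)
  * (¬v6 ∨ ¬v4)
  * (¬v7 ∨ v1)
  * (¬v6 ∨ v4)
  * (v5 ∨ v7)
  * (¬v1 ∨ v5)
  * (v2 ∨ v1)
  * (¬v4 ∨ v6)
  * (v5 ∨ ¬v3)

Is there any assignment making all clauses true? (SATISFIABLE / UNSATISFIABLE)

UNSATISFIABLE

v4 = True:
  propagation gives v5=True, v7=True, v1=False; an empty clause results — contradiction.
v4 = False:
  propagation gives v1=True, v6=True; an empty clause results — contradiction.
Every branch closes, so no satisfying assignment exists.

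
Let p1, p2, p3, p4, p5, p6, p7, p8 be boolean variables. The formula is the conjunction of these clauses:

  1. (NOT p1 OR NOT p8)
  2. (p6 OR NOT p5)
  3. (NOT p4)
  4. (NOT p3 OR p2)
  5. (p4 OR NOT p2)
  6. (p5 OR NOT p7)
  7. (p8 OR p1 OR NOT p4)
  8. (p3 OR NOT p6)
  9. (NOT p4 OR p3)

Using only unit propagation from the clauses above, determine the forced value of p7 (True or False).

False

Unit clause (NOT p4) sets p4 = False.
From (p4 OR NOT p2) and p4 = False: p2 = False.
(p2 OR NOT p3): since p2 = False, the clause reduces to (NOT p3). p3 = False.
From (NOT p6 OR p3) and p3 = False: p6 = False.
(NOT p5 OR p6) with p6 = False leaves only NOT p5, so p5 = False.
In (p5 OR NOT p7), p5 is now false; NOT p7 must hold, so p7 = False.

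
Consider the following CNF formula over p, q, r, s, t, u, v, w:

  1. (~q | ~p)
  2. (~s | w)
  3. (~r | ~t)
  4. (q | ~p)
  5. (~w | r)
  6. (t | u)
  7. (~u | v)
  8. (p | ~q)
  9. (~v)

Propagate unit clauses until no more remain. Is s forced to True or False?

False

Unit clause (~v) sets v = False.
In (~u | v), v is now false; ~u must hold, so u = False.
(u | t): since u = False, the clause reduces to (t). t = True.
(~r | ~t) with t = True leaves only ~r, so r = False.
In (~w | r), r is now false; ~w must hold, so w = False.
From (~s | w) and w = False: s = False.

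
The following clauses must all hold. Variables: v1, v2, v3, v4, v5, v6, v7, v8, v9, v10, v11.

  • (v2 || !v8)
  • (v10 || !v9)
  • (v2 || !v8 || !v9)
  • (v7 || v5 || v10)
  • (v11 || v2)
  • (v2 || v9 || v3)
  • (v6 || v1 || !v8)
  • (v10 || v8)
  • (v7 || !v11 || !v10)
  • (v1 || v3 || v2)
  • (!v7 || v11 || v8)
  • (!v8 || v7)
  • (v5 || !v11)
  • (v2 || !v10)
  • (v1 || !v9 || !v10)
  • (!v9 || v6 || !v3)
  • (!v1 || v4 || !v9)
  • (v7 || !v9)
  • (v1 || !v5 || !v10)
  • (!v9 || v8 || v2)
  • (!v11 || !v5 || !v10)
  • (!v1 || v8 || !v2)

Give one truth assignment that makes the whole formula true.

v1 = True, v2 = True, v3 = False, v4 = False, v5 = False, v6 = False, v7 = True, v8 = True, v9 = False, v10 = False, v11 = False

Check each clause:
  1. (!v8 || v2) — v2 is true.
  2. (v10 || !v9) — !v9 is true.
  3. (v2 || !v9 || !v8) — v2 is true.
  4. (v5 || v7 || v10) — v7 is true.
  5. (v2 || v11) — v2 is true.
  6. (v3 || v2 || v9) — v2 is true.
  7. (v6 || v1 || !v8) — v1 is true.
  8. (v8 || v10) — v8 is true.
  9. (!v10 || !v11 || v7) — !v11 is true.
  10. (v2 || v3 || v1) — v1 is true.
  11. (!v7 || v11 || v8) — v8 is true.
  12. (v7 || !v8) — v7 is true.
  13. (v5 || !v11) — !v11 is true.
  14. (!v10 || v2) — v2 is true.
  15. (!v10 || !v9 || v1) — v1 is true.
  16. (!v3 || !v9 || v6) — !v3 is true.
  17. (v4 || !v9 || !v1) — !v9 is true.
  18. (!v9 || v7) — !v9 is true.
  19. (!v10 || !v5 || v1) — v1 is true.
  20. (v2 || v8 || !v9) — v8 is true.
  21. (!v11 || !v10 || !v5) — !v5 is true.
  22. (!v2 || v8 || !v1) — v8 is true.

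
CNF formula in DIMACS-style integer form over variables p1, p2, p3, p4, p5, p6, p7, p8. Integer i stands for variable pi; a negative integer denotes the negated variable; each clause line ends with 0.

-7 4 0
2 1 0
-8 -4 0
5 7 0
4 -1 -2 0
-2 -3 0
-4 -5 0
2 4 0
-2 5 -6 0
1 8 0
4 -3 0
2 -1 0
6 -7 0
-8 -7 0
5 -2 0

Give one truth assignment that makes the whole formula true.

Pure literal: p3 appears only negated; assign p3 = False.
Try p1 = False.
  then p2 is forced to True.
  then p8 is forced to True.
  then p4 is forced to False.
  then p7 is forced to False.
  then p5 is forced to True.
p6 is now unconstrained; take p6 = False.
Check each clause:
  1. (!p7 || p4) — !p7 is true.
  2. (p2 || p1) — p2 is true.
  3. (!p4 || !p8) — !p4 is true.
  4. (p7 || p5) — p5 is true.
  5. (p4 || !p1 || !p2) — !p1 is true.
  6. (!p3 || !p2) — !p3 is true.
  7. (!p5 || !p4) — !p4 is true.
  8. (p2 || p4) — p2 is true.
  9. (!p6 || !p2 || p5) — !p6 is true.
  10. (p8 || p1) — p8 is true.
  11. (p4 || !p3) — !p3 is true.
  12. (!p1 || p2) — p2 is true.
  13. (p6 || !p7) — !p7 is true.
  14. (!p8 || !p7) — !p7 is true.
  15. (!p2 || p5) — p5 is true.

p1=False, p2=True, p3=False, p4=False, p5=True, p6=False, p7=False, p8=True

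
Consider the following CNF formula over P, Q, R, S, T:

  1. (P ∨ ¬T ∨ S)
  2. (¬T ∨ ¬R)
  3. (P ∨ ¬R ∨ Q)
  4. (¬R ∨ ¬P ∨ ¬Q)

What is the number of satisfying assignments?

Case analysis on P and R:
  P=1, R=1: remaining (Q,S,T) ∈ {(0,0,0); (0,1,0)} — 2.
  P=1, R=0: Q, S, T free → 2^3 = 8.
  P=0, R=1: remaining (Q,S,T) ∈ {(1,0,0); (1,1,0)} — 2.
  P=0, R=0: Q free; 3 ways for (S,T) × 2^1 = 6.
Total: 2 + 8 + 2 + 6 = 18.

18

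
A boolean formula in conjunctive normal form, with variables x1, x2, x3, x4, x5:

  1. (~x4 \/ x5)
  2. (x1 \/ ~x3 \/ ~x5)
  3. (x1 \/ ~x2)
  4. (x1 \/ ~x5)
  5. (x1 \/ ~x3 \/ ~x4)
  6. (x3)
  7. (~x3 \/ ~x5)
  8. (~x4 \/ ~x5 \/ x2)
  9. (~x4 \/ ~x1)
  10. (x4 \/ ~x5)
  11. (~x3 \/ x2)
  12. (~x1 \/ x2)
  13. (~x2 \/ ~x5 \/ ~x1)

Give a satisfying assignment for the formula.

x1 = True, x2 = True, x3 = True, x4 = False, x5 = False

Unit propagation: (x3) forces x3 = True.
(~x5) is a unit clause, so x5 = False.
(~x4) is a unit clause, so x4 = False.
The clause (x2) is unit: x2 must be True.
The clause (x1) is unit: x1 must be True.
Every clause has at least one true literal under this assignment.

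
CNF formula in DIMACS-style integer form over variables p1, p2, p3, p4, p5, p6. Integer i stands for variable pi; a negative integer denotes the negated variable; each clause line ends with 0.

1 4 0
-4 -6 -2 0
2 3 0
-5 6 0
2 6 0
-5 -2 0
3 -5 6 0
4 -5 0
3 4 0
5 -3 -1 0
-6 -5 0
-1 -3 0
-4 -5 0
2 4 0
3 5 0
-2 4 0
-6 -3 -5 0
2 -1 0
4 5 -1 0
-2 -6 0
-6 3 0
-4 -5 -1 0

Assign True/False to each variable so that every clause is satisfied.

p1 = 0, p2 = 0, p3 = 1, p4 = 1, p5 = 0, p6 = 1

Check each clause:
  1. (p1 \/ p4) — p4 is true.
  2. (~p2 \/ ~p6 \/ ~p4) — ~p2 is true.
  3. (p2 \/ p3) — p3 is true.
  4. (p6 \/ ~p5) — ~p5 is true.
  5. (p2 \/ p6) — p6 is true.
  6. (~p5 \/ ~p2) — ~p5 is true.
  7. (p6 \/ p3 \/ ~p5) — p3 is true.
  8. (p4 \/ ~p5) — ~p5 is true.
  9. (p4 \/ p3) — p3 is true.
  10. (~p3 \/ p5 \/ ~p1) — ~p1 is true.
  11. (~p5 \/ ~p6) — ~p5 is true.
  12. (~p1 \/ ~p3) — ~p1 is true.
  13. (~p4 \/ ~p5) — ~p5 is true.
  14. (p2 \/ p4) — p4 is true.
  15. (p5 \/ p3) — p3 is true.
  16. (p4 \/ ~p2) — p4 is true.
  17. (~p3 \/ ~p5 \/ ~p6) — ~p5 is true.
  18. (p2 \/ ~p1) — ~p1 is true.
  19. (~p1 \/ p5 \/ p4) — p4 is true.
  20. (~p2 \/ ~p6) — ~p2 is true.
  21. (p3 \/ ~p6) — p3 is true.
  22. (~p4 \/ ~p5 \/ ~p1) — ~p5 is true.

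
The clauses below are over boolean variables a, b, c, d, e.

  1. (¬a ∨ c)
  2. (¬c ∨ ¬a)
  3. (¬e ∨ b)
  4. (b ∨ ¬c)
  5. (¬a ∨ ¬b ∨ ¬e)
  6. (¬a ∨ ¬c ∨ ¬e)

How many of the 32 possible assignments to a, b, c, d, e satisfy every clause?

10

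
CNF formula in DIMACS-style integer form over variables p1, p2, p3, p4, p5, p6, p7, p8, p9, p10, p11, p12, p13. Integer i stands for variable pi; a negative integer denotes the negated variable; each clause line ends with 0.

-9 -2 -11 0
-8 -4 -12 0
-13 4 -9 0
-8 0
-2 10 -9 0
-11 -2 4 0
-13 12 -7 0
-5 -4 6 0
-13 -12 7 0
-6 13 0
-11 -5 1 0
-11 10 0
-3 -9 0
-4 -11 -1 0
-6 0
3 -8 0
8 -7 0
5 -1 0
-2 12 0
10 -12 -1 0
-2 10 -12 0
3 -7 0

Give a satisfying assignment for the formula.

p1=True, p2=False, p3=True, p4=False, p5=True, p6=False, p7=False, p8=False, p9=False, p10=True, p11=False, p12=True, p13=False

The clause (~p8) is unit: p8 must be False.
Unit propagation: (~p6) forces p6 = False.
Unit propagation: (~p7) forces p7 = False.
p2 occurs only negated in the remaining clauses — set p2 = False.
Pure literal: p9 appears only negated; assign p9 = False.
Branch on p1: take p1 = True.
  then p5 is forced to True.
  then p4 is forced to False.
Set p10 = True and propagate.
The remaining clauses are satisfied by p3 = True, p11 = False, p12 = True, p13 = False.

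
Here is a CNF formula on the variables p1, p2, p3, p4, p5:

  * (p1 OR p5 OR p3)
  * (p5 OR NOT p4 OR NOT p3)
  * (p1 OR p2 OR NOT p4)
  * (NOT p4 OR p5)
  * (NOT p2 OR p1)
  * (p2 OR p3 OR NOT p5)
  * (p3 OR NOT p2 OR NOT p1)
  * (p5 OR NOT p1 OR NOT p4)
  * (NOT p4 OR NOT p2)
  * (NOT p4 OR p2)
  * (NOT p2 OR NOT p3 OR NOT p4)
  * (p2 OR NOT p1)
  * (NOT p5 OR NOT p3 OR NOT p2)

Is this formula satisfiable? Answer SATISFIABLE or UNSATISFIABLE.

SATISFIABLE

Pure literal: p4 appears only negated; assign p4 = False.
Try p1 = False.
  then p2 is forced to False.
Set p3 = True and propagate.
p5 is now unconstrained; take p5 = False.
So p1 = F, p2 = F, p3 = T, p4 = F, p5 = F is a satisfying assignment.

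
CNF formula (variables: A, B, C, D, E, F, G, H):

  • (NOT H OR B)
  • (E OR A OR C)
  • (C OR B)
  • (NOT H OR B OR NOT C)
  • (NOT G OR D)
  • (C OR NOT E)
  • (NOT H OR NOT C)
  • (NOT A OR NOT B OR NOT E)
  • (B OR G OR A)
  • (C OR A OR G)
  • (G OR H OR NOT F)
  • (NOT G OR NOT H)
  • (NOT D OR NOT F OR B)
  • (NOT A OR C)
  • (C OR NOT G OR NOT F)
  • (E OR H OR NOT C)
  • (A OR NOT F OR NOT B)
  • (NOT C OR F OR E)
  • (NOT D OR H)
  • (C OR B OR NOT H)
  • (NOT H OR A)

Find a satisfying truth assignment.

A=True, B=False, C=True, D=False, E=True, F=False, G=False, H=False

Check each clause:
  1. (NOT H OR B) — NOT H is true.
  2. (E OR C OR A) — A is true.
  3. (B OR C) — C is true.
  4. (NOT H OR B OR NOT C) — NOT H is true.
  5. (D OR NOT G) — NOT G is true.
  6. (NOT E OR C) — C is true.
  7. (NOT H OR NOT C) — NOT H is true.
  8. (NOT B OR NOT A OR NOT E) — NOT B is true.
  9. (B OR G OR A) — A is true.
  10. (G OR A OR C) — A is true.
  11. (G OR NOT F OR H) — NOT F is true.
  12. (NOT H OR NOT G) — NOT H is true.
  13. (NOT F OR B OR NOT D) — NOT F is true.
  14. (C OR NOT A) — C is true.
  15. (C OR NOT G OR NOT F) — NOT G is true.
  16. (H OR NOT C OR E) — E is true.
  17. (A OR NOT F OR NOT B) — A is true.
  18. (E OR F OR NOT C) — E is true.
  19. (NOT D OR H) — NOT D is true.
  20. (NOT H OR C OR B) — NOT H is true.
  21. (NOT H OR A) — NOT H is true.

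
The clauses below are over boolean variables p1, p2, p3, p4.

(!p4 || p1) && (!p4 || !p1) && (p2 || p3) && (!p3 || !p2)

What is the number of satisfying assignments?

The models are:
  p1=0 p2=0 p3=1 p4=0
  p1=0 p2=1 p3=0 p4=0
  p1=1 p2=0 p3=1 p4=0
  p1=1 p2=1 p3=0 p4=0
That's 4 in total.

4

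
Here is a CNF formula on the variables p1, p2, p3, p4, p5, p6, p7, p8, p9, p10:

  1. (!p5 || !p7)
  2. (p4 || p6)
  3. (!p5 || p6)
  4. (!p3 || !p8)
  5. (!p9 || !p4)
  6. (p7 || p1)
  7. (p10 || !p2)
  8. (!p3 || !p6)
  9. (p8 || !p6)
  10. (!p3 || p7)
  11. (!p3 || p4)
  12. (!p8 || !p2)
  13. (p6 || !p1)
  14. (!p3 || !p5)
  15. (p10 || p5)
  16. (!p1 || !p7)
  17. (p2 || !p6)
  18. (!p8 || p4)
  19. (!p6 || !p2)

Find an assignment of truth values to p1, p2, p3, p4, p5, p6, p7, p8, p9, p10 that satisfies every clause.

p1 = False, p2 = True, p3 = False, p4 = True, p5 = False, p6 = False, p7 = True, p8 = False, p9 = False, p10 = True

Pure literal: p3 appears only negated; assign p3 = False.
p9 occurs only negated in the remaining clauses — set p9 = False.
Set p1 = False and propagate.
  then p7 is forced to True.
  then p5 is forced to False.
  then p10 is forced to True.
The remaining clauses are satisfied by p2 = True, p4 = True, p6 = False, p8 = False.
Every clause has at least one true literal under this assignment.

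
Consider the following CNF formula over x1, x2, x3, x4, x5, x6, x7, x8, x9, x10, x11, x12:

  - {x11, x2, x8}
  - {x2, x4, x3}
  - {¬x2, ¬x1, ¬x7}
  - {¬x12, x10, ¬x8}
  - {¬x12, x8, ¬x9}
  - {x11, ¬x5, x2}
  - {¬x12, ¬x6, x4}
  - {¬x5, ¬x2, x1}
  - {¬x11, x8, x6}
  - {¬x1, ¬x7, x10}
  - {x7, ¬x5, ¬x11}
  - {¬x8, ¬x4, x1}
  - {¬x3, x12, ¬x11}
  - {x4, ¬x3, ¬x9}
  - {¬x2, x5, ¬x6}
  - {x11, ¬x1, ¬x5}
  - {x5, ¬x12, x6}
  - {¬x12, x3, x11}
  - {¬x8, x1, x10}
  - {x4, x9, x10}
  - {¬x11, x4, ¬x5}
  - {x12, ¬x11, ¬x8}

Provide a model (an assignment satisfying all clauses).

x10 occurs only positively in the remaining clauses — set x10 = True.
Try x1 = True.
Set x2 = False and propagate.
Set x3 = True and propagate.
For the remaining variables, x4 = True, x5 = False, x6 = True, x7 = True, x8 = True, x9 = False, x11 = False, x12 = True works.
Every clause has at least one true literal under this assignment.

x1=True  x2=False  x3=True  x4=True  x5=False  x6=True  x7=True  x8=True  x9=False  x10=True  x11=False  x12=True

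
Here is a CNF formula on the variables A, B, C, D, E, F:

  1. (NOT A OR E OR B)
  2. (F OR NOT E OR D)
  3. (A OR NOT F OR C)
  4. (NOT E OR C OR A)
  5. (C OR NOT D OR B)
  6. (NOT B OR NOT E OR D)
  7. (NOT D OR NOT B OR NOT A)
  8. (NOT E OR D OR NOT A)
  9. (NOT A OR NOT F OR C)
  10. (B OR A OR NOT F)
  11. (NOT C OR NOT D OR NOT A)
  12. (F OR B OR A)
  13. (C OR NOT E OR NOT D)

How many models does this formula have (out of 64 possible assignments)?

Split on A, then D.
  A=1, D=1: a clause becomes empty — 0.
  A=1, D=0: remaining (B,C,E,F) ∈ {(1,0,0,0); (1,1,0,0); (1,1,0,1)} — 3.
  A=0, D=1: 5 of the 16 assignments to (B,C,E,F) work.
  A=0, D=0: remaining (B,C,E,F) ∈ {(1,0,0,0); (1,1,0,0); (1,1,0,1)} — 3.
Total: 0 + 3 + 5 + 3 = 11.

11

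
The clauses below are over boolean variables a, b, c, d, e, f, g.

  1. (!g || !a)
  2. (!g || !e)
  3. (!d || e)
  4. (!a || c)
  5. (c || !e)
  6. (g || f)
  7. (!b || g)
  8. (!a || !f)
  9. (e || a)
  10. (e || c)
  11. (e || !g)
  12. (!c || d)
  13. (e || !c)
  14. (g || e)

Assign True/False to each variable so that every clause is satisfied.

Pure literal: b appears only negated; assign b = False.
Set a = False and propagate.
  then e is forced to True.
  then g is forced to False.
  then c is forced to True.
  then f is forced to True.
  then d is forced to True.
Check each clause:
  1. (!a || !g) — !g is true.
  2. (!e || !g) — !g is true.
  3. (e || !d) — e is true.
  4. (!a || c) — c is true.
  5. (c || !e) — c is true.
  6. (g || f) — f is true.
  7. (!b || g) — !b is true.
  8. (!a || !f) — !a is true.
  9. (a || e) — e is true.
  10. (e || c) — c is true.
  11. (!g || e) — !g is true.
  12. (!c || d) — d is true.
  13. (e || !c) — e is true.
  14. (e || g) — e is true.

a=F  b=F  c=T  d=T  e=T  f=T  g=F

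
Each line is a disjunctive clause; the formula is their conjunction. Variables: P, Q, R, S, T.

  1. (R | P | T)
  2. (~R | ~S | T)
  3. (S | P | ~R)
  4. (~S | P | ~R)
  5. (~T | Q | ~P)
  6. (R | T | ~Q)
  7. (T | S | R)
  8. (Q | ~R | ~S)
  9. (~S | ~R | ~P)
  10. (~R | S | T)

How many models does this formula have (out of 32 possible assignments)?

8

Case analysis on R and S:
  R=1, S=1: a clause becomes empty — 0.
  R=1, S=0: remaining (P,Q,T) ∈ {(1,1,1)} — 1.
  R=0, S=1: remaining (P,Q,T) ∈ {(0,0,1); (0,1,1); (1,0,0); (1,1,1)} — 4.
  R=0, S=0: remaining (P,Q,T) ∈ {(0,0,1); (0,1,1); (1,1,1)} — 3.
Total: 0 + 1 + 4 + 3 = 8.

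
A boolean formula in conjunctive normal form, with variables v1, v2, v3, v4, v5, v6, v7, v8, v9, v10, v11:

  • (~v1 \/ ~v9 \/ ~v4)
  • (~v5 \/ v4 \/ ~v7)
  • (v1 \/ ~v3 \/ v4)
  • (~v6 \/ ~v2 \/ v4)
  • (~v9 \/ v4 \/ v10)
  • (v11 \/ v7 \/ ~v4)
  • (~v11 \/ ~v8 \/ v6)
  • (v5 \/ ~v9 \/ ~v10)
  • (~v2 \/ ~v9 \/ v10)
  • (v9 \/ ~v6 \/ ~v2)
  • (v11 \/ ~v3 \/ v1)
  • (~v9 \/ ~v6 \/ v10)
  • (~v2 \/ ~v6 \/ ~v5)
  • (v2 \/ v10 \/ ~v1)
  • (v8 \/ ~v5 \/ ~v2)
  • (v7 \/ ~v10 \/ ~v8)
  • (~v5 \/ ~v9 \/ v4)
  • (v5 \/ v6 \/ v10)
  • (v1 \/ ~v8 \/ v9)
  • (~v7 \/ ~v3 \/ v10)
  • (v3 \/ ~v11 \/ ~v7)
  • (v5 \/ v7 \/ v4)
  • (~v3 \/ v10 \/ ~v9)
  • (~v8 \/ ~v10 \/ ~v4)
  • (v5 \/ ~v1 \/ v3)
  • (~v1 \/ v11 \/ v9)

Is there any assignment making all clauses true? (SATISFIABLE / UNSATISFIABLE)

Branch on v1: take v1 = True.
For the remaining variables, v2 = True, v3 = True, v4 = False, v5 = False, v6 = False, v7 = True, v8 = False, v9 = False, v10 = True, v11 = True works.
Every clause has at least one true literal under this assignment.
So v1 = T, v2 = T, v3 = T, v4 = F, v5 = F, v6 = F, v7 = T, v8 = F, v9 = F, v10 = T, v11 = T is a satisfying assignment.

SATISFIABLE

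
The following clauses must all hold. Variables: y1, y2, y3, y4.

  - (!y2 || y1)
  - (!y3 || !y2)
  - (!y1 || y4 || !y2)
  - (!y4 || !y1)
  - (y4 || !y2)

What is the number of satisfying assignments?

The models are:
  y1=F y2=F y3=F y4=F
  y1=F y2=F y3=F y4=T
  y1=F y2=F y3=T y4=F
  y1=F y2=F y3=T y4=T
  y1=T y2=F y3=F y4=F
  y1=T y2=F y3=T y4=F
Count: 6.

6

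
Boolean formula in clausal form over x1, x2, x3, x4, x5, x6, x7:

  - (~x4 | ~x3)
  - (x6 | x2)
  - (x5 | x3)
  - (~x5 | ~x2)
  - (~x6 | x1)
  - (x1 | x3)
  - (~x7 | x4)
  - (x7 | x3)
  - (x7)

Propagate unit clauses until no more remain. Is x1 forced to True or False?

(x7) is a unit clause: x7 = True.
In (x4 | ~x7), ~x7 is now false; x4 must hold, so x4 = True.
In (~x3 | ~x4), ~x4 is now false; ~x3 must hold, so x3 = False.
(x5 | x3): since x3 = False, the clause reduces to (x5). x5 = True.
In (~x5 | ~x2), ~x5 is now false; ~x2 must hold, so x2 = False.
(x6 | x2) with x2 = False leaves only x6, so x6 = True.
From (~x6 | x1) and x6 = True: x1 = True.

True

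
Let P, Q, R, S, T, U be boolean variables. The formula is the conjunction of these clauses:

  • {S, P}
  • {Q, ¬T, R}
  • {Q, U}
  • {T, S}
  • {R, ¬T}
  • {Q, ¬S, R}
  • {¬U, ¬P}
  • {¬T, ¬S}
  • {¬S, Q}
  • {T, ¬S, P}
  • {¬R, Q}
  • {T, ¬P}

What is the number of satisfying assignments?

The models are:
  P=T Q=T R=T S=F T=T U=F
Count: 1.

1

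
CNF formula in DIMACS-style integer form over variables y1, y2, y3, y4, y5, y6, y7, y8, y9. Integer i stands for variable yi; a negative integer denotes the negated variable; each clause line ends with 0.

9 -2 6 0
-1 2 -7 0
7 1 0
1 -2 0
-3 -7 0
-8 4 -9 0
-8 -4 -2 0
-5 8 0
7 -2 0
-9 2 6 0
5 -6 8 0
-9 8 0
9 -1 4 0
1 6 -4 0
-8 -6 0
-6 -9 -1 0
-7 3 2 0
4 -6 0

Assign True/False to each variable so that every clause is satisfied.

Branch on y1: take y1 = True.
The remaining clauses are satisfied by y2 = False, y3 = False, y4 = True, y5 = False, y6 = False, y7 = False, y8 = False, y9 = False.
Every clause has at least one true literal under this assignment.

y1=1  y2=0  y3=0  y4=1  y5=0  y6=0  y7=0  y8=0  y9=0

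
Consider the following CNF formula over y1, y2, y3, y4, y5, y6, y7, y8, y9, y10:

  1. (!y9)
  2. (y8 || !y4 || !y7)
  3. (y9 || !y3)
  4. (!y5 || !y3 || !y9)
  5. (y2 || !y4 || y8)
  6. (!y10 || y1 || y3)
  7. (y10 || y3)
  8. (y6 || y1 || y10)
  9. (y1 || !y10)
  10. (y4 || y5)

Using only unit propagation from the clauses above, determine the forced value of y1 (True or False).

(!y9) stands alone — y9 = False.
(!y3 || y9) with y9 = False leaves only !y3, so y3 = False.
In (y10 || y3), y3 is now false; y10 must hold, so y10 = True.
(!y10 || y1 || y3) with y3 = False, y10 = True leaves only y1, so y1 = True.

True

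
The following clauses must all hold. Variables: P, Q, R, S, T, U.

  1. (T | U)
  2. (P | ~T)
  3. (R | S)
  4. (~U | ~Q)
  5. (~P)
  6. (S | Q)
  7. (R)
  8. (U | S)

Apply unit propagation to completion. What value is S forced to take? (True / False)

Unit clause (~P) sets P = False.
(~T | P) with P = False leaves only ~T, so T = False.
From (T | U) and T = False: U = True.
(~Q | ~U) with U = True leaves only ~Q, so Q = False.
(Q | S) with Q = False leaves only S, so S = True.

True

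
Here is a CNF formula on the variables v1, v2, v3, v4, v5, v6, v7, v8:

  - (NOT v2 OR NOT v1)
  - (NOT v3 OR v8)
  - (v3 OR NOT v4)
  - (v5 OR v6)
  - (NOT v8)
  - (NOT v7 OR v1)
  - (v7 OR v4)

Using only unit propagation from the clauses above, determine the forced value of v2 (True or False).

False

Unit clause (NOT v8) sets v8 = False.
From (v8 OR NOT v3) and v8 = False: v3 = False.
(v3 OR NOT v4) with v3 = False leaves only NOT v4, so v4 = False.
(v7 OR v4) with v4 = False leaves only v7, so v7 = True.
(v1 OR NOT v7): since v7 = True, the clause reduces to (v1). v1 = True.
(NOT v1 OR NOT v2): since v1 = True, the clause reduces to (NOT v2). v2 = False.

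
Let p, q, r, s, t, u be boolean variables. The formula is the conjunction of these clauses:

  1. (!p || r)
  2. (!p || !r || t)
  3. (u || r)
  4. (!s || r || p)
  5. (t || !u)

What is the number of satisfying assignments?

Split on r, then p.
  r=1, p=1: forces t=1; q, s, u free → 2^3 = 8.
  r=1, p=0: q, s free; 3 ways for (t,u) × 2^2 = 12.
  r=0, p=1: a clause becomes empty — 0.
  r=0, p=0: remaining (q,s,t,u) ∈ {(0,0,1,1); (1,0,1,1)} — 2.
Total: 8 + 12 + 0 + 2 = 22.

22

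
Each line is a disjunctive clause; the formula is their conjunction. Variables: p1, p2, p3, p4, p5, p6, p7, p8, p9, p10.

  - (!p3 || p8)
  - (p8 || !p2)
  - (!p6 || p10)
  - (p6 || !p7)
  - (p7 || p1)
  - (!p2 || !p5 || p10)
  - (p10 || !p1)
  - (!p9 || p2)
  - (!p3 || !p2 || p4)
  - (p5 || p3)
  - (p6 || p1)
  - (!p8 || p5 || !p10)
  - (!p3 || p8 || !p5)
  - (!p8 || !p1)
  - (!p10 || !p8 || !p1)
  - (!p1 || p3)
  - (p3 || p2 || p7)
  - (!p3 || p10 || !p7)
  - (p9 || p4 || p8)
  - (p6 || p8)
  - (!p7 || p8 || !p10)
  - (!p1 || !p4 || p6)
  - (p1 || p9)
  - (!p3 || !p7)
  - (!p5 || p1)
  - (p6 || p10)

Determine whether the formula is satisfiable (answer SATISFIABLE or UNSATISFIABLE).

UNSATISFIABLE

p1 = True:
  propagation gives p10=True, p8=False, p3=False; an empty clause results — contradiction.
p1 = False:
  propagation gives p7=True, p6=True, p10=True, p8=True; an empty clause results — contradiction.
Every branch closes, so no satisfying assignment exists.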